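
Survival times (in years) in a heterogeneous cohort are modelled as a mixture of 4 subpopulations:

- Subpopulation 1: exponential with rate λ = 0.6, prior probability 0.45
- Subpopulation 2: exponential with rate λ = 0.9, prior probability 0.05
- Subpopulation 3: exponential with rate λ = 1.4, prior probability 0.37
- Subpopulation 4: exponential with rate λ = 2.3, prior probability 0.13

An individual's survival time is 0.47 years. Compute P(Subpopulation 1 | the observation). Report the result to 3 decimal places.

Apply Bayes' rule: the posterior for each component is proportional to its prior times its likelihood at x.
Evaluate each component's likelihood at the observed value:
  f_1 = 0.452564
  f_2 = 0.589571
  f_3 = 0.725041
  f_4 = 0.780289
Weight by the priors:
  π_1·f_1 = 0.45 × 0.452564 = 0.203654
  π_2·f_2 = 0.05 × 0.589571 = 0.0294785
  π_3·f_3 = 0.37 × 0.725041 = 0.268265
  π_4·f_4 = 0.13 × 0.780289 = 0.101438
Sum: 0.203654 + 0.0294785 + 0.268265 + 0.101438 = 0.602835
So the posterior for Subpopulation 1 is 0.203654 / 0.602835 ≈ 0.338.

0.338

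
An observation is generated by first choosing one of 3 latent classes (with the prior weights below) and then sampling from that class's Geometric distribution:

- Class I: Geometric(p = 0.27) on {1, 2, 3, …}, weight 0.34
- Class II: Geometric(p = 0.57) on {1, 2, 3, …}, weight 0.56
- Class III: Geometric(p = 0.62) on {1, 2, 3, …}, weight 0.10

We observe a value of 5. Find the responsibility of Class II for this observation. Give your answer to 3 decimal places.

P(component k | x) = π_k·f_k(x) / marginal(x), where marginal(x) = Σ_j π_j·f_j(x).
Geometric probabilities:
  f_I = 0.0766753
  f_II = 0.0194872
  f_III = 0.0129278
Multiply by the mixture weights:
  π_I·f_I = 0.34 × 0.0766753 = 0.0260696
  π_II·f_II = 0.56 × 0.0194872 = 0.0109128
  π_III·f_III = 0.10 × 0.0129278 = 0.00129278
Normaliser: 0.0260696 + 0.0109128 + 0.00129278 = 0.0382752
P(Class II | x) = 0.0109128 / 0.0382752 ≈ 0.285

0.285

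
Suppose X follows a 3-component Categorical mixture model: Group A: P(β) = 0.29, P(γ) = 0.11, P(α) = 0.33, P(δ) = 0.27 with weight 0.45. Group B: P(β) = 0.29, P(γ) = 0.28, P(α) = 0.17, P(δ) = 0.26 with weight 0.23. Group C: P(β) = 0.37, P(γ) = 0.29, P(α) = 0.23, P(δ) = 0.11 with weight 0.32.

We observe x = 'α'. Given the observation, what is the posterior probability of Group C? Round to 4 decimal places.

By Bayes' theorem, P(k | x) = π_k f_k(x) / Σ_j π_j f_j(x).
Evaluate each component's likelihood at the observed value:
  p_A = P(α | comp) = 0.33
  p_B = P(α | comp) = 0.17
  p_C = P(α | comp) = 0.23
Weight by the priors:
  π_A·p_A = 0.45 × 0.33 = 0.1485
  π_B·p_B = 0.23 × 0.17 = 0.0391
  π_C·p_C = 0.32 × 0.23 = 0.0736
Sum: 0.1485 + 0.0391 + 0.0736 = 0.2612
P(Group C | the observation) ≈ 0.2818

0.2818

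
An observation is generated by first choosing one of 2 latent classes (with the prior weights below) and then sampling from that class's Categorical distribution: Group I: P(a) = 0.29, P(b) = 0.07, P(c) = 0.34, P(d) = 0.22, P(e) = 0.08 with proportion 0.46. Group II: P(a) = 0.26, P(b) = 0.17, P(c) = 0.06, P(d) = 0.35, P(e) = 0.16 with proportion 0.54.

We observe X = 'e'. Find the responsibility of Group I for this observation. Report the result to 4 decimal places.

0.2987

Posterior ∝ prior × likelihood, so P(k | x) ∝ P(Z=k) f_k(x); normalise over all components.
Categorical probabilities:
  L_I = 0.08
  L_II = 0.16
Unnormalised posteriors:
  P(Z=I)·L_I = 0.46 × 0.08 = 0.0368
  P(Z=II)·L_II = 0.54 × 0.16 = 0.0864
Evidence: 0.0368 + 0.0864 = 0.1232
Responsibility of Group I: 0.0368 / 0.1232 ≈ 0.2987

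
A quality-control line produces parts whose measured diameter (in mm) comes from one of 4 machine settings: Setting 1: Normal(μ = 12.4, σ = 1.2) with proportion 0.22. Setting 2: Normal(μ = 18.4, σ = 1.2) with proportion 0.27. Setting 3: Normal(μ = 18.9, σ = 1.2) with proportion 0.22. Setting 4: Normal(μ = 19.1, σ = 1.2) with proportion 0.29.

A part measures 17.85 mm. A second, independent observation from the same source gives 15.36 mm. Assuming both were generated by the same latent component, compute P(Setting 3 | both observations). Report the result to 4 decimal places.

0.1480

P(component k | x) = P(Z=k)·f_k(x) / marginal(x), where marginal(x) = Σ_j P(Z=j)·f_j(x).
Since both observations come from the same component, the likelihood for component k is f_k(x₁)·f_k(x₂).
  p_1 = [1.10329e-05] × [0.0158675] = 1.75065e-07
  p_2 = [0.299304] × [0.0134315] = 0.00402012
  p_3 = [0.226712] × [0.00428553] = 0.000971584
  p_4 = [0.193245] × [0.00258491] = 0.000499521
Weight by the priors:
  P(Z=1)·p_1 = 0.22 × 1.75065e-07 = 3.85142e-08
  P(Z=2)·p_2 = 0.27 × 0.00402012 = 0.00108543
  P(Z=3)·p_3 = 0.22 × 0.000971584 = 0.000213749
  P(Z=4)·p_4 = 0.29 × 0.000499521 = 0.000144861
Evidence: 3.85142e-08 + 0.00108543 + 0.000213749 + 0.000144861 = 0.00144408
Responsibility of Setting 3: 0.000213749 / 0.00144408 ≈ 0.1480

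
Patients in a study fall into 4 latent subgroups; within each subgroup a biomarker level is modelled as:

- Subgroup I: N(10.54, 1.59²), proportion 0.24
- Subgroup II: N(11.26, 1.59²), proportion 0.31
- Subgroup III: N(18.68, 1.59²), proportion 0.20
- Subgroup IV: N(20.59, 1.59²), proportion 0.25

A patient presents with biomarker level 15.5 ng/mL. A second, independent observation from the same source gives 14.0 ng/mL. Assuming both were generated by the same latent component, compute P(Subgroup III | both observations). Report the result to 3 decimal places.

0.140

P(component k | x) = P(Z=k)·f_k(x) / marginal(x), where marginal(x) = Σ_j P(Z=j)·f_j(x).
Since both observations come from the same component, the likelihood for component k is f_k(x₁)·f_k(x₂).
  f_I = [(1/(1.59·√(2π)))·exp(−(15.5−10.54)²/(2·1.59²)) = 0.250907·exp(-4.86563) = 0.00193373] × [0.0235088] = 4.54598e-05
  f_II = [(1/(1.59·√(2π)))·exp(−(15.5−11.26)²/(2·1.59²)) = 0.250907·exp(-3.55556) = 0.00716729] × [0.0568407] = 0.000407393
  f_III = [(1/(1.59·√(2π)))·exp(−(15.5−18.68)²/(2·1.59²)) = 0.250907·exp(-2.00000) = 0.0339566] × [0.00329792] = 0.000111986
  f_IV = [(1/(1.59·√(2π)))·exp(−(15.5−20.59)²/(2·1.59²)) = 0.250907·exp(-5.12403) = 0.0014934] × [4.67007e-05] = 6.97429e-08
Unnormalised posteriors:
  P(Z=I)·f_I = 0.24 × 4.54598e-05 = 1.09103e-05
  P(Z=II)·f_II = 0.31 × 0.000407393 = 0.000126292
  P(Z=III)·f_III = 0.20 × 0.000111986 = 2.23972e-05
  P(Z=IV)·f_IV = 0.25 × 6.97429e-08 = 1.74357e-08
Normaliser: 1.09103e-05 + 0.000126292 + 2.23972e-05 + 1.74357e-08 = 0.000159617
P(Subgroup III | x₁, x₂) = 2.23972e-05 / 0.000159617 ≈ 0.140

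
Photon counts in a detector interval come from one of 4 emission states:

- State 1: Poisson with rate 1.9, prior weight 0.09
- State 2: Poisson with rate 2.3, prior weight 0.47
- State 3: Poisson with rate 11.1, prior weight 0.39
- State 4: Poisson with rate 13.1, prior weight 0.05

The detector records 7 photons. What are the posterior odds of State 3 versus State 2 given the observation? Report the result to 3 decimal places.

Posterior odds = (P(Z=i) f_i(x)) / (P(Z=j) f_j(x)); the normalising sum cancels.
Evaluate each component's likelihood at the observed value:
  p_1 = 0.00265268
  p_2 = 0.00677309
  p_3 = 0.0622532
  p_4 = 0.0268665
Odds = (0.39/0.47) × (0.0622532/0.00677309) = 0.829787 × 9.19125 ≈ 7.627

7.627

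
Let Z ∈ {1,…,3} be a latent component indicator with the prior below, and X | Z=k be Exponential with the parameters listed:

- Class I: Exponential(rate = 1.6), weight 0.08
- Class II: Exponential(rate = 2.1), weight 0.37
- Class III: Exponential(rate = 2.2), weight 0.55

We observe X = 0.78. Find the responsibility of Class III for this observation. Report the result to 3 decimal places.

0.537

Apply Bayes' rule: the posterior for each component is proportional to its prior times its likelihood at x.
Exponential densities:
  f_I = 0.459325
  f_II = 0.408174
  f_III = 0.395524
Multiply by the mixture weights:
  P(Z=I)·f_I = 0.08 × 0.459325 = 0.036746
  P(Z=II)·f_II = 0.37 × 0.408174 = 0.151024
  P(Z=III)·f_III = 0.55 × 0.395524 = 0.217538
Denominator: 0.036746 + 0.151024 + 0.217538 = 0.405309
P(Class III | 0.78) = 0.217538 / 0.405309 ≈ 0.537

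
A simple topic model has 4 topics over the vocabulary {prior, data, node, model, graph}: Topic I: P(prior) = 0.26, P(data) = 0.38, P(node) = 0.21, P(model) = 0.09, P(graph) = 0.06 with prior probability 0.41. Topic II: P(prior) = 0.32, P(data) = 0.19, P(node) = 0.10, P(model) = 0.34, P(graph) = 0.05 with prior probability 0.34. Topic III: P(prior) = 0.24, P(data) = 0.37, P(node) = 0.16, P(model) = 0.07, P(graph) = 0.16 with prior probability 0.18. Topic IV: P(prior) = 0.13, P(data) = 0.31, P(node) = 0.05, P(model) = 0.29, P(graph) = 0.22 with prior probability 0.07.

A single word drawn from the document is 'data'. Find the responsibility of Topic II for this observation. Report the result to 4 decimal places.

0.2093

Posterior ∝ prior × likelihood, so P(k | x) ∝ P(Z=k) f_k(x); normalise over all components.
Evaluate each component's likelihood at the observed value:
  f_I = 0.38
  f_II = 0.19
  f_III = 0.37
  f_IV = 0.31
Prior × likelihood for each component:
  P(Z=I)·f_I = 0.41 × 0.38 = 0.1558
  P(Z=II)·f_II = 0.34 × 0.19 = 0.0646
  P(Z=III)·f_III = 0.18 × 0.37 = 0.0666
  P(Z=IV)·f_IV = 0.07 × 0.31 = 0.0217
Evidence: 0.1558 + 0.0646 + 0.0666 + 0.0217 = 0.3087
So the posterior for Topic II is 0.0646 / 0.3087 ≈ 0.2093.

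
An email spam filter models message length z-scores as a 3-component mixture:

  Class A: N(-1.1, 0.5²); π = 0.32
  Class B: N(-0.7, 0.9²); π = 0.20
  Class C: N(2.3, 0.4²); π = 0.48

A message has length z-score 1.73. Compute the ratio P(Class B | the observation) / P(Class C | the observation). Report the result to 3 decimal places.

0.013

The posterior odds equal the prior odds times the likelihood ratio: (w_i/w_j)·(f_i(x)/f_j(x)).
Evaluate each component's likelihood at the observed value:
  L_A = 8.8206e-08
  L_B = 0.0115788
  L_C = 0.361331
Posterior odds = (w_B·L_B) / (w_C·L_C) = (0.20·0.0115788) / (0.48·0.361331) = 0.00231576 / 0.173439 ≈ 0.013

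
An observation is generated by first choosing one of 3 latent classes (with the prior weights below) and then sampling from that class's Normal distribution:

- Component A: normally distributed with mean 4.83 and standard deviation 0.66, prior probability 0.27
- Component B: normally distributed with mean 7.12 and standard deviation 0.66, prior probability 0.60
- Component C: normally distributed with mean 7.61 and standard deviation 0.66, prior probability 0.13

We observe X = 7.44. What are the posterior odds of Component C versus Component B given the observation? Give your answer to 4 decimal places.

0.2357

Posterior odds = (w_i f_i(x)) / (w_j f_j(x)); the normalising sum cancels.
Normal densities:
  p_A = (1/(0.66·√(2π)))·exp(−(7.44−4.83)²/(2·0.66²)) = 0.604458·exp(-7.81921) = 0.000242954
  p_B = (1/(0.66·√(2π)))·exp(−(7.44−7.12)²/(2·0.66²)) = 0.604458·exp(-0.11754) = 0.537427
  p_C = (1/(0.66·√(2π)))·exp(−(7.44−7.61)²/(2·0.66²)) = 0.604458·exp(-0.03317) = 0.584735
Odds = (0.13/0.60) × (0.584735/0.537427) = 0.216667 × 1.08803 ≈ 0.2357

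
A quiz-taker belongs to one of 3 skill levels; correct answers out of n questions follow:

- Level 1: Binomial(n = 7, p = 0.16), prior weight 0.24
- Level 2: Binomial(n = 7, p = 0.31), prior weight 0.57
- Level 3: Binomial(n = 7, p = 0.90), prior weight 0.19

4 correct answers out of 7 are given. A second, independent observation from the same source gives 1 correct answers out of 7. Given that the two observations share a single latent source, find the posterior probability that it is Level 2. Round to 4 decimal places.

The responsibility of component k is π_k f_k(x) divided by Σ_j π_j f_j(x).
Since both observations come from the same component, the likelihood for component k is f_k(x₁)·f_k(x₂).
  p_1 = [0.0135952] × [0.393454] = 0.00534909
  p_2 = [0.106185] × [0.234182] = 0.0248666
  p_3 = [0.0229635] × [6.3e-06] = 1.4467e-07
Unnormalised posteriors:
  π_1·p_1 = 0.24 × 0.00534909 = 0.00128378
  π_2·p_2 = 0.57 × 0.0248666 = 0.014174
  π_3·p_3 = 0.19 × 1.4467e-07 = 2.74873e-08
Sum: 0.00128378 + 0.014174 + 2.74873e-08 = 0.0154578
P(Level 2 | x) ≈ 0.9169

0.9169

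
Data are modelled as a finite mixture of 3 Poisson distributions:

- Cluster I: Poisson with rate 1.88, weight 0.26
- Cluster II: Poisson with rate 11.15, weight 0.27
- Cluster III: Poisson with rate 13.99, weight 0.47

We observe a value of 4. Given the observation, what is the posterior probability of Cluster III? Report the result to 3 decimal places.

0.026

Posterior ∝ prior × likelihood, so P(k | x) ∝ P(Z=k) f_k(x); normalise over all components.
Component likelihoods at x = 4:
  p_I = 0.079423
  p_II = 0.00925774
  p_III = 0.00134054
Prior × likelihood for each component:
  P(Z=I)·p_I = 0.26 × 0.079423 = 0.02065
  P(Z=II)·p_II = 0.27 × 0.00925774 = 0.00249959
  P(Z=III)·p_III = 0.47 × 0.00134054 = 0.000630054
Normaliser: 0.02065 + 0.00249959 + 0.000630054 = 0.0237796
P(Cluster III | data) ≈ 0.026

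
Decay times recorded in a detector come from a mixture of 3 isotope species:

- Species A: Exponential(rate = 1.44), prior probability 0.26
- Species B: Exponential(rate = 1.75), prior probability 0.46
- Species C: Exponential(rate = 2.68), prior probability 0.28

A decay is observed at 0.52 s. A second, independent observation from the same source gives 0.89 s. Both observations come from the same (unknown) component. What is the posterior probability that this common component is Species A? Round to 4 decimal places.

0.2997

Posterior ∝ prior × likelihood, so P(k | x) ∝ P(Z=k) f_k(x); normalise over all components.
Since both observations come from the same component, the likelihood for component k is f_k(x₁)·f_k(x₂).
  L_A = [1.44·e^(−1.44·0.52) = 1.44·e^(−0.7488) = 0.681025] × [0.399734] = 0.272228
  L_B = [1.75·e^(−1.75·0.52) = 1.75·e^(−0.9100) = 0.704417] × [0.368659] = 0.25969
  L_C = [2.68·e^(−2.68·0.52) = 2.68·e^(−1.3936) = 0.665123] × [0.246749] = 0.164119
Weight by the priors:
  P(Z=A)·L_A = 0.26 × 0.272228 = 0.0707794
  P(Z=B)·L_B = 0.46 × 0.25969 = 0.119457
  P(Z=C)·L_C = 0.28 × 0.164119 = 0.0459532
Marginal: 0.0707794 + 0.119457 + 0.0459532 = 0.23619
P(Species A | x₁, x₂) = 0.0707794 / 0.23619 ≈ 0.2997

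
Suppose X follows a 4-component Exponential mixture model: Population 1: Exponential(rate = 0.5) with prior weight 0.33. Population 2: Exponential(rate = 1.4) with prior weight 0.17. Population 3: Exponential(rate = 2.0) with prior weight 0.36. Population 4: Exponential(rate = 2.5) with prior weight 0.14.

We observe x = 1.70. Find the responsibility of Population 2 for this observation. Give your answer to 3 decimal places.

0.181

P(component k | x) = P(Z=k)·f_k(x) / marginal(x), where marginal(x) = Σ_j P(Z=j)·f_j(x).
Component likelihoods at x = 1.70:
  f_1 = 0.213707
  f_2 = 0.129571
  f_3 = 0.0667465
  f_4 = 0.0356606
Prior × likelihood for each component:
  P(Z=1)·f_1 = 0.33 × 0.213707 = 0.0705235
  P(Z=2)·f_2 = 0.17 × 0.129571 = 0.022027
  P(Z=3)·f_3 = 0.36 × 0.0667465 = 0.0240288
  P(Z=4)·f_4 = 0.14 × 0.0356606 = 0.00499248
Evidence: 0.0705235 + 0.022027 + 0.0240288 + 0.00499248 = 0.121572
P(Population 2 | the observation) = 0.022027 / 0.121572 ≈ 0.181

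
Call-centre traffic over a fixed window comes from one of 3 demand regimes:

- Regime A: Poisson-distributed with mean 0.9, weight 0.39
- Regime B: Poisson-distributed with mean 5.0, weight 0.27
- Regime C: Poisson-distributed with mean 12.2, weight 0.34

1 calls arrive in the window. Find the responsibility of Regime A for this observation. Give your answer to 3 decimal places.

The responsibility of component k is π_k f_k(x) divided by Σ_j π_j f_j(x).
Evaluate each component's likelihood at the observed value:
  L_A = e^(−0.9)·0.9^1/1! = 0.365913
  L_B = e^(−5.0)·5.0^1/1! = 0.0336897
  L_C = e^(−12.2)·12.2^1/1! = 6.13716e-05
Weight by the priors:
  π_A·L_A = 0.39 × 0.365913 = 0.142706
  π_B·L_B = 0.27 × 0.0336897 = 0.00909623
  π_C·L_C = 0.34 × 6.13716e-05 = 2.08663e-05
Denominator: 0.142706 + 0.00909623 + 2.08663e-05 = 0.151823
Responsibility of Regime A: 0.142706 / 0.151823 ≈ 0.940

0.940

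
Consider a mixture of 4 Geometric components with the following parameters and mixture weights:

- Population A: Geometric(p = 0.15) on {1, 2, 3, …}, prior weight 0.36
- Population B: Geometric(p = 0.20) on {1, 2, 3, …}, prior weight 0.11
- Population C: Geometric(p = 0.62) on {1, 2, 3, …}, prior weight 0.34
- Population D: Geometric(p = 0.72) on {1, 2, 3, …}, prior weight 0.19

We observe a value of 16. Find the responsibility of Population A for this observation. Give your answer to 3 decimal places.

Posterior ∝ prior × likelihood, so P(k | x) ∝ w_k f_k(x); normalise over all components.
Component likelihoods at x = 16:
  p_A = 0.0131031
  p_B = 0.00703687
  p_C = 3.08422e-07
  p_D = 3.67031e-09
Prior × likelihood for each component:
  w_A·p_A = 0.36 × 0.0131031 = 0.00471713
  w_B·p_B = 0.11 × 0.00703687 = 0.000774056
  w_C·p_C = 0.34 × 3.08422e-07 = 1.04864e-07
  w_D·p_D = 0.19 × 3.67031e-09 = 6.97359e-10
Evidence: 0.00471713 + 0.000774056 + 1.04864e-07 + 6.97359e-10 = 0.00549129
Responsibility of Population A: 0.00471713 / 0.00549129 ≈ 0.859

0.859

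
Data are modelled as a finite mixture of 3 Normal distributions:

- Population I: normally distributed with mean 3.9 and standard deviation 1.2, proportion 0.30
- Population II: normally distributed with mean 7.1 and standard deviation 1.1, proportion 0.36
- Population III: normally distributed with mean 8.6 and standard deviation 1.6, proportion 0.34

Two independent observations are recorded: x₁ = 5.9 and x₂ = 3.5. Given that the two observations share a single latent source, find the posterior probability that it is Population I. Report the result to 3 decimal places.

0.981

P(component k | x) = P(Z=k)·f_k(x) / marginal(x), where marginal(x) = Σ_j P(Z=j)·f_j(x).
Since both observations come from the same component, the likelihood for component k is f_k(x₁)·f_k(x₂).
  L_I = [0.0828976] × [0.314486] = 0.0260701
  L_II = [0.20003] × [0.00171281] = 0.000342612
  L_III = [0.0600384] × [0.00155074] = 9.31043e-05
Prior × likelihood for each component:
  P(Z=I)·L_I = 0.30 × 0.0260701 = 0.00782104
  P(Z=II)·L_II = 0.36 × 0.000342612 = 0.00012334
  P(Z=III)·L_III = 0.34 × 9.31043e-05 = 3.16554e-05
Normaliser: 0.00782104 + 0.00012334 + 3.16554e-05 = 0.00797604
So the posterior for Population I is 0.00782104 / 0.00797604 ≈ 0.981.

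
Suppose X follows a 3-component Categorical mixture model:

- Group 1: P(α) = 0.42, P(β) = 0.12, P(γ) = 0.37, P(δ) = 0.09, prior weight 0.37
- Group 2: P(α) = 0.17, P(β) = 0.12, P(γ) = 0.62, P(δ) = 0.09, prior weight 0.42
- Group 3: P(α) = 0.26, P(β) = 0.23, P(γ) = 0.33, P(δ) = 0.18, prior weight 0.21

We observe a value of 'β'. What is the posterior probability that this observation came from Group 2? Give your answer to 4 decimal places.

0.3522

The responsibility of component k is π_k f_k(x) divided by Σ_j π_j f_j(x).
Evaluate each component's likelihood at the observed value:
  L_1 = 0.12
  L_2 = 0.12
  L_3 = 0.23
Unnormalised posteriors:
  π_1·L_1 = 0.37 × 0.12 = 0.0444
  π_2·L_2 = 0.42 × 0.12 = 0.0504
  π_3·L_3 = 0.21 × 0.23 = 0.0483
Denominator: 0.0444 + 0.0504 + 0.0483 = 0.1431
Responsibility of Group 2: 0.0504 / 0.1431 ≈ 0.3522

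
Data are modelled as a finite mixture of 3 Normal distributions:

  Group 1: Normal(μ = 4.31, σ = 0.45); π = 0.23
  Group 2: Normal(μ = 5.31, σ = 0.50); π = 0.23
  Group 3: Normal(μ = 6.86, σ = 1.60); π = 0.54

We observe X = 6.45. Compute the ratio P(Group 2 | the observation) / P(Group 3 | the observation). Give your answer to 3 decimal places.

0.105

Posterior odds = (π_i f_i(x)) / (π_j f_j(x)); the normalising sum cancels.
Component likelihoods at x = 6.45:
  f_1 = (1/(0.45·√(2π)))·exp(−(6.45−4.31)²/(2·0.45²)) = 0.886538·exp(-11.30765) = 1.08854e-05
  f_2 = (1/(0.50·√(2π)))·exp(−(6.45−5.31)²/(2·0.50²)) = 0.797885·exp(-2.59920) = 0.0593092
  f_3 = (1/(1.60·√(2π)))·exp(−(6.45−6.86)²/(2·1.60²)) = 0.249339·exp(-0.03283) = 0.241286
0.0136411 / 0.130294 ≈ 0.105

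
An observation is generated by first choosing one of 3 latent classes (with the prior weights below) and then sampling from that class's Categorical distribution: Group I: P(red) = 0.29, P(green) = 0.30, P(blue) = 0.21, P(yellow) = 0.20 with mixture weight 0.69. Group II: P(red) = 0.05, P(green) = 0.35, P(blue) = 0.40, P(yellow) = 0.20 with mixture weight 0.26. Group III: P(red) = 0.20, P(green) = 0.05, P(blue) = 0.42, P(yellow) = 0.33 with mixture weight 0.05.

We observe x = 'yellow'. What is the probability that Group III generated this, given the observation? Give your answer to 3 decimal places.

P(component k | x) = π_k·f_k(x) / marginal(x), where marginal(x) = Σ_j π_j·f_j(x).
Categorical probabilities:
  f_I = 0.2
  f_II = 0.2
  f_III = 0.33
Prior × likelihood for each component:
  π_I·f_I = 0.69 × 0.2 = 0.138
  π_II·f_II = 0.26 × 0.2 = 0.052
  π_III·f_III = 0.05 × 0.33 = 0.0165
Normaliser: 0.138 + 0.052 + 0.0165 = 0.2065
P(Group III | 'yellow') = 0.0165 / 0.2065 ≈ 0.080

0.080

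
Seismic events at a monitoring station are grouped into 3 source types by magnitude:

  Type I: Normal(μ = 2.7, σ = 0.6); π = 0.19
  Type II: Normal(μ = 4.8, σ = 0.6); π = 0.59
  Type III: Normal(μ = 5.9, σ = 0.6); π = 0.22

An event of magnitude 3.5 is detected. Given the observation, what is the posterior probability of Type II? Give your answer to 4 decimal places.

Posterior ∝ prior × likelihood, so P(k | x) ∝ π_k f_k(x); normalise over all components.
Evaluate each component's likelihood at the observed value:
  f_I = 0.27335
  f_II = 0.0635877
  f_III = 0.00022305
Unnormalised posteriors:
  π_I·f_I = 0.19 × 0.27335 = 0.0519365
  π_II·f_II = 0.59 × 0.0635877 = 0.0375167
  π_III·f_III = 0.22 × 0.00022305 = 4.90711e-05
Denominator: 0.0519365 + 0.0375167 + 4.90711e-05 = 0.0895023
Responsibility of Type II: 0.0375167 / 0.0895023 ≈ 0.4192

0.4192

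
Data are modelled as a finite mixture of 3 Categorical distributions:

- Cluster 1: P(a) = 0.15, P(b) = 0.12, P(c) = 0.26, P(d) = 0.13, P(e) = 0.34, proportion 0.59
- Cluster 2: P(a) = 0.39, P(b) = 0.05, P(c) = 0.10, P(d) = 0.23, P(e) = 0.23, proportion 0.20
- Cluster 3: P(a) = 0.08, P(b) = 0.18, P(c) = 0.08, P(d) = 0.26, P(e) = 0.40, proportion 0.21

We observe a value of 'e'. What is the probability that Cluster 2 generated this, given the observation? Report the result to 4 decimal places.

The responsibility of component k is P(Z=k) f_k(x) divided by Σ_j P(Z=j) f_j(x).
Evaluate each component's likelihood at the observed value:
  L_1 = P(e | comp) = 0.34
  L_2 = P(e | comp) = 0.23
  L_3 = P(e | comp) = 0.40
Weight by the priors:
  P(Z=1)·L_1 = 0.59 × 0.34 = 0.2006
  P(Z=2)·L_2 = 0.20 × 0.23 = 0.046
  P(Z=3)·L_3 = 0.21 × 0.4 = 0.084
Marginal: 0.2006 + 0.046 + 0.084 = 0.3306
P(Cluster 2 | the observation) = 0.046 / 0.3306 ≈ 0.1391

0.1391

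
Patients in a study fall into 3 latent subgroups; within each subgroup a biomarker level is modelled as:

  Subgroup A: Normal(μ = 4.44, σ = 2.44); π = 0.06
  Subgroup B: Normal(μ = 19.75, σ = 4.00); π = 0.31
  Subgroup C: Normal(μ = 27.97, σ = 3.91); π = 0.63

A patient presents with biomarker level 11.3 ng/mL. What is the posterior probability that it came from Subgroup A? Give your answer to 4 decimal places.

0.0536

By Bayes' theorem, P(k | x) = P(Z=k) f_k(x) / Σ_j P(Z=j) f_j(x).
Evaluate each component's likelihood at the observed value:
  f_A = (1/(2.44·√(2π)))·exp(−(11.3−4.44)²/(2·2.44²)) = 0.163501·exp(-3.95220) = 0.00314125
  f_B = (1/(4.00·√(2π)))·exp(−(11.3−19.75)²/(2·4.00²)) = 0.099736·exp(-2.23133) = 0.0107102
  f_C = (1/(3.91·√(2π)))·exp(−(11.3−27.97)²/(2·3.91²)) = 0.102031·exp(-9.08841) = 1.15263e-05
Weight by the priors:
  P(Z=A)·f_A = 0.06 × 0.00314125 = 0.000188475
  P(Z=B)·f_B = 0.31 × 0.0107102 = 0.00332015
  P(Z=C)·f_C = 0.63 × 1.15263e-05 = 7.26155e-06
Evidence: 0.000188475 + 0.00332015 + 7.26155e-06 = 0.00351589
Responsibility of Subgroup A: 0.000188475 / 0.00351589 ≈ 0.0536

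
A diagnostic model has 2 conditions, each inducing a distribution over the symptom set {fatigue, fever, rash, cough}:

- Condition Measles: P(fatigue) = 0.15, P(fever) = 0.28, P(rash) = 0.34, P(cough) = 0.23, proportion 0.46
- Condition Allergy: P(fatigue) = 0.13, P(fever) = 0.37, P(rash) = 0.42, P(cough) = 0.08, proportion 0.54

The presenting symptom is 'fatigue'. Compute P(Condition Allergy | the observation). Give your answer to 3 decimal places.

0.504

Posterior ∝ prior × likelihood, so P(k | x) ∝ π_k f_k(x); normalise over all components.
Component likelihoods at x = 'fatigue':
  L_Measles = P(fatigue | comp) = 0.15
  L_Allergy = P(fatigue | comp) = 0.13
Prior × likelihood for each component:
  π_Measles·L_Measles = 0.46 × 0.15 = 0.069
  π_Allergy·L_Allergy = 0.54 × 0.13 = 0.0702
Marginal: 0.069 + 0.0702 = 0.1392
So the posterior for Condition Allergy is 0.0702 / 0.1392 ≈ 0.504.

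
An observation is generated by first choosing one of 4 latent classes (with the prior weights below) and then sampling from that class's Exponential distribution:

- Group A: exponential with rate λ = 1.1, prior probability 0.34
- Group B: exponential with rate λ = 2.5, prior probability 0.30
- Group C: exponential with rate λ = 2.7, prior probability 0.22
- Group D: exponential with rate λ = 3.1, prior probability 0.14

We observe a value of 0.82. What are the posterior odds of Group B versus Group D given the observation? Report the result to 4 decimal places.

Posterior odds = (π_i f_i(x)) / (π_j f_j(x)); the normalising sum cancels.
Component likelihoods at x = 0.82:
  f_A = 0.446333
  f_B = 0.321837
  f_C = 0.295009
  f_D = 0.243997
Posterior odds = (π_B·f_B) / (π_D·f_D) = (0.30·0.321837) / (0.14·0.243997) = 0.0965512 / 0.0341596 ≈ 2.8265

2.8265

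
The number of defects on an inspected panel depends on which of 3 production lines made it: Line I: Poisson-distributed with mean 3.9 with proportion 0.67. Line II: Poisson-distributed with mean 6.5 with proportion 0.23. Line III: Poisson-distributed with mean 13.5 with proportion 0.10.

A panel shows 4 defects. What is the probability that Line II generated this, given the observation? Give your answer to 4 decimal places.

0.1642

Posterior ∝ prior × likelihood, so P(k | x) ∝ π_k f_k(x); normalise over all components.
Evaluate each component's likelihood at the observed value:
  p_I = 0.195119
  p_II = 0.111822
  p_III = 0.00189735
Unnormalised posteriors:
  π_I·p_I = 0.67 × 0.195119 = 0.130729
  π_II·p_II = 0.23 × 0.111822 = 0.0257191
  π_III·p_III = 0.10 × 0.00189735 = 0.000189735
Evidence: 0.130729 + 0.0257191 + 0.000189735 = 0.156638
Responsibility of Line II: 0.0257191 / 0.156638 ≈ 0.1642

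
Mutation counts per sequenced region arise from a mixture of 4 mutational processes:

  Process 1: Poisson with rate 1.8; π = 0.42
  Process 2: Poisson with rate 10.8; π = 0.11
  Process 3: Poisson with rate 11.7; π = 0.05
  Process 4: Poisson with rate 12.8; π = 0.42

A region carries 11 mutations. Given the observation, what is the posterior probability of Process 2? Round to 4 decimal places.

Posterior ∝ prior × likelihood, so P(k | x) ∝ P(Z=k) f_k(x); normalise over all components.
Poisson probabilities:
  p_1 = e^(−1.8)·1.8^11/11! = 2.66141e-06
  p_2 = e^(−10.8)·10.8^11/11! = 0.119159
  p_3 = e^(−11.7)·11.7^11/11! = 0.116854
  p_4 = e^(−12.8)·12.8^11/11! = 0.104516
Weight by the priors:
  P(Z=1)·p_1 = 0.42 × 2.66141e-06 = 1.11779e-06
  P(Z=2)·p_2 = 0.11 × 0.119159 = 0.0131074
  P(Z=3)·p_3 = 0.05 × 0.116854 = 0.0058427
  P(Z=4)·p_4 = 0.42 × 0.104516 = 0.0438969
Evidence: 1.11779e-06 + 0.0131074 + 0.0058427 + 0.0438969 = 0.0628482
P(Process 2 | 11 mutations) = 0.0131074 / 0.0628482 ≈ 0.2086

0.2086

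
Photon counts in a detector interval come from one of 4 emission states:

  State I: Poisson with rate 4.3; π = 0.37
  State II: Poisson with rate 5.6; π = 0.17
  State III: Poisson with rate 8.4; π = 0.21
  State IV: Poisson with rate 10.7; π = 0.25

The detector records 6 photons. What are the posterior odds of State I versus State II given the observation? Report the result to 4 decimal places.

Posterior odds = (π_i f_i(x)) / (π_j f_j(x)); the normalising sum cancels.
Poisson probabilities:
  f_I = 0.119127
  f_II = 0.158397
  f_III = 0.109716
  f_IV = 0.0469915
0.0440772 / 0.0269275 ≈ 1.6369

1.6369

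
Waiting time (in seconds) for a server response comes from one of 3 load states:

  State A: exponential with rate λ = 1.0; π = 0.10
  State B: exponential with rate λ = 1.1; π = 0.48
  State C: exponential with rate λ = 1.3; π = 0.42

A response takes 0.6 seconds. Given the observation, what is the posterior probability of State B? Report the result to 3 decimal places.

Posterior ∝ prior × likelihood, so P(k | x) ∝ π_k f_k(x); normalise over all components.
Component likelihoods at x = 0.6 seconds:
  p_A = 1.0·e^(−1.0·0.6) = 1.0·e^(−0.6000) = 0.548812
  p_B = 1.1·e^(−1.1·0.6) = 1.1·e^(−0.6600) = 0.568536
  p_C = 1.3·e^(−1.3·0.6) = 1.3·e^(−0.7800) = 0.595928
Unnormalised posteriors:
  π_A·p_A = 0.10 × 0.548812 = 0.0548812
  π_B·p_B = 0.48 × 0.568536 = 0.272898
  π_C·p_C = 0.42 × 0.595928 = 0.25029
Normaliser: 0.0548812 + 0.272898 + 0.25029 = 0.578068
P(State B | x) = 0.272898 / 0.578068 ≈ 0.472

0.472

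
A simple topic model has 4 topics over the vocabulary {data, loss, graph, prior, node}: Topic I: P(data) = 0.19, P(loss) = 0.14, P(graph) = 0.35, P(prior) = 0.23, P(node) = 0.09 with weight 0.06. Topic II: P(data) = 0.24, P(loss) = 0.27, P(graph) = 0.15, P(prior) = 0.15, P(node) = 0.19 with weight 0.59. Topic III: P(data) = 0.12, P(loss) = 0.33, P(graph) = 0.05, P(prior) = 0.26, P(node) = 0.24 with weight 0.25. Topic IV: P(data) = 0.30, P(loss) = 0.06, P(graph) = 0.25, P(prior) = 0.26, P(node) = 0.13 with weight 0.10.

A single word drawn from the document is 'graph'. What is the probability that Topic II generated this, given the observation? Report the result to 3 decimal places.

P(component k | x) = P(Z=k)·f_k(x) / marginal(x), where marginal(x) = Σ_j P(Z=j)·f_j(x).
Evaluate each component's likelihood at the observed value:
  f_I = P(graph | comp) = 0.35
  f_II = P(graph | comp) = 0.15
  f_III = P(graph | comp) = 0.05
  f_IV = P(graph | comp) = 0.25
Multiply by the mixture weights:
  P(Z=I)·f_I = 0.06 × 0.35 = 0.021
  P(Z=II)·f_II = 0.59 × 0.15 = 0.0885
  P(Z=III)·f_III = 0.25 × 0.05 = 0.0125
  P(Z=IV)·f_IV = 0.10 × 0.25 = 0.025
Sum: 0.021 + 0.0885 + 0.0125 + 0.025 = 0.147
P(Topic II | data) ≈ 0.602

0.602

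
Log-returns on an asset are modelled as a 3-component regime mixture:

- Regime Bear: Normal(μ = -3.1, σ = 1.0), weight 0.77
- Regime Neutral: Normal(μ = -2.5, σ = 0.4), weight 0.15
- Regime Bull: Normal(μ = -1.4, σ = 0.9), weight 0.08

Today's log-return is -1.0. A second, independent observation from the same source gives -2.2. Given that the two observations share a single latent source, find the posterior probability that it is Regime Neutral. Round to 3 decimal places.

0.005

Posterior ∝ prior × likelihood, so P(k | x) ∝ w_k f_k(x); normalise over all components.
Since both observations come from the same component, the likelihood for component k is f_k(x₁)·f_k(x₂).
  p_Bear = [(1/(1.0·√(2π)))·exp(−(-1.0−-3.1)²/(2·1.0²)) = 0.398942·exp(-2.20500) = 0.0439836] × [0.266085] = 0.0117034
  p_Neutral = [(1/(0.4·√(2π)))·exp(−(-1.0−-2.5)²/(2·0.4²)) = 0.997356·exp(-7.03125) = 0.000881489] × [0.752844] = 0.000663623
  p_Bull = [(1/(0.9·√(2π)))·exp(−(-1.0−-1.4)²/(2·0.9²)) = 0.443269·exp(-0.09877) = 0.401582] × [0.298603] = 0.119914
Weight by the priors:
  w_Bear·p_Bear = 0.77 × 0.0117034 = 0.00901161
  w_Neutral·p_Neutral = 0.15 × 0.000663623 = 9.95435e-05
  w_Bull·p_Bull = 0.08 × 0.119914 = 0.00959309
Evidence: 0.00901161 + 9.95435e-05 + 0.00959309 = 0.0187042
P(Regime Neutral | x₁,x₂) ≈ 0.005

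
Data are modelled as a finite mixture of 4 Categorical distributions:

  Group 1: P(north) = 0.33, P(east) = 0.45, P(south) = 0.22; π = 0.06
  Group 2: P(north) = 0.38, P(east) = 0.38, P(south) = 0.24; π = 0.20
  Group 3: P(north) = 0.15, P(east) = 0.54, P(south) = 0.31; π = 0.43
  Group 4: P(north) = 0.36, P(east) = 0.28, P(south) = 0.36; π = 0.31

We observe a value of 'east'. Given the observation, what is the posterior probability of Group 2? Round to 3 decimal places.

0.180

Posterior ∝ prior × likelihood, so P(k | x) ∝ P(Z=k) f_k(x); normalise over all components.
Component likelihoods at x = 'east':
  f_1 = 0.45
  f_2 = 0.38
  f_3 = 0.54
  f_4 = 0.28
Weight by the priors:
  P(Z=1)·f_1 = 0.06 × 0.45 = 0.027
  P(Z=2)·f_2 = 0.20 × 0.38 = 0.076
  P(Z=3)·f_3 = 0.43 × 0.54 = 0.2322
  P(Z=4)·f_4 = 0.31 × 0.28 = 0.0868
Evidence: 0.027 + 0.076 + 0.2322 + 0.0868 = 0.422
P(Group 2 | the observation) = 0.076 / 0.422 ≈ 0.180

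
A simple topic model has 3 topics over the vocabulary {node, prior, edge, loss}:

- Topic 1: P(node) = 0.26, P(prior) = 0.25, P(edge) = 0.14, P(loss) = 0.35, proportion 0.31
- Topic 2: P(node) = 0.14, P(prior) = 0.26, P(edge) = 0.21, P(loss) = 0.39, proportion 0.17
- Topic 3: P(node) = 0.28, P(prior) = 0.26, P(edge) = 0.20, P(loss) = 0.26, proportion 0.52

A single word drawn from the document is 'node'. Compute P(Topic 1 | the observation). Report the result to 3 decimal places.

0.322

Posterior ∝ prior × likelihood, so P(k | x) ∝ π_k f_k(x); normalise over all components.
Component likelihoods at x = 'node':
  f_1 = 0.26
  f_2 = 0.14
  f_3 = 0.28
Weight by the priors:
  π_1·f_1 = 0.31 × 0.26 = 0.0806
  π_2·f_2 = 0.17 × 0.14 = 0.0238
  π_3·f_3 = 0.52 × 0.28 = 0.1456
Evidence: 0.0806 + 0.0238 + 0.1456 = 0.25
So the posterior for Topic 1 is 0.0806 / 0.25 ≈ 0.322.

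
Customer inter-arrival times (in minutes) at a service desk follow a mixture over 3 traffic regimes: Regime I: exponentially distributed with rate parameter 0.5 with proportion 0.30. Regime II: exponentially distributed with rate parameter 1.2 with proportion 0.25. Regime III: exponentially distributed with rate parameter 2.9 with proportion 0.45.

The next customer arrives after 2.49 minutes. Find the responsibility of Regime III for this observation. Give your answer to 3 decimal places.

0.016

Apply Bayes' rule: the posterior for each component is proportional to its prior times its likelihood at x.
Exponential densities:
  L_I = 0.14397
  L_II = 0.0604657
  L_III = 0.00212011
Unnormalised posteriors:
  π_I·L_I = 0.30 × 0.14397 = 0.0431911
  π_II·L_II = 0.25 × 0.0604657 = 0.0151164
  π_III·L_III = 0.45 × 0.00212011 = 0.000954048
Sum: 0.0431911 + 0.0151164 + 0.000954048 = 0.0592616
So the posterior for Regime III is 0.000954048 / 0.0592616 ≈ 0.016.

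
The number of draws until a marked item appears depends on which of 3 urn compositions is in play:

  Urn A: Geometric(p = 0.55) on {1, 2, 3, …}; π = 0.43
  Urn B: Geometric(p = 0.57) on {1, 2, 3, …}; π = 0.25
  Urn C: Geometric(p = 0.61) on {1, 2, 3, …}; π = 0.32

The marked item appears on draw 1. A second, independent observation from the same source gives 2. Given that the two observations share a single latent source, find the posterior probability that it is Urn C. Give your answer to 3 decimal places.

Apply Bayes' rule: the posterior for each component is proportional to its prior times its likelihood at x.
Since both observations come from the same component, the likelihood for component k is f_k(x₁)·f_k(x₂).
  L_A = [0.55] × [0.2475] = 0.136125
  L_B = [0.57] × [0.2451] = 0.139707
  L_C = [0.61] × [0.2379] = 0.145119
Weight by the priors:
  π_A·L_A = 0.43 × 0.136125 = 0.0585337
  π_B·L_B = 0.25 × 0.139707 = 0.0349267
  π_C·L_C = 0.32 × 0.145119 = 0.0464381
Normaliser: 0.0585337 + 0.0349267 + 0.0464381 = 0.139899
Responsibility of Urn C: 0.0464381 / 0.139899 ≈ 0.332

0.332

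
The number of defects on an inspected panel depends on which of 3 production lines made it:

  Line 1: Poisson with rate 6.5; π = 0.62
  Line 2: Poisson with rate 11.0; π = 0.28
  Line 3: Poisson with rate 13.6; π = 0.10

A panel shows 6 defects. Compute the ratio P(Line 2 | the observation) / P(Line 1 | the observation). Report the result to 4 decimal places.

Posterior odds = (π_i f_i(x)) / (π_j f_j(x)); the normalising sum cancels.
Evaluate each component's likelihood at the observed value:
  L_1 = e^(−6.5)·6.5^6/6! = 0.157483
  L_2 = e^(−11.0)·11.0^6/6! = 0.0410946
  L_3 = e^(−13.6)·13.6^6/6! = 0.0109017
Posterior odds = (π_2·L_2) / (π_1·L_1) = (0.28·0.0410946) / (0.62·0.157483) = 0.0115065 / 0.0976394 ≈ 0.1178

0.1178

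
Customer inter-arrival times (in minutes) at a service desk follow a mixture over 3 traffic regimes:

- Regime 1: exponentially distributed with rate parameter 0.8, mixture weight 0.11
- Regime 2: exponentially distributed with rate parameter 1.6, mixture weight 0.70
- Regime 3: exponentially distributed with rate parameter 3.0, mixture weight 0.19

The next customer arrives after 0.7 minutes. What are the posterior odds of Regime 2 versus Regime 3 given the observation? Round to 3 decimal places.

5.235

Only the two components matter; the odds are (w_i f_i(x)) / (w_j f_j(x)).
Exponential densities:
  L_1 = 0.456967
  L_2 = 0.522048
  L_3 = 0.367369
Posterior odds = (w_2·L_2) / (w_3·L_3) = (0.70·0.522048) / (0.19·0.367369) = 0.365433 / 0.0698002 ≈ 5.235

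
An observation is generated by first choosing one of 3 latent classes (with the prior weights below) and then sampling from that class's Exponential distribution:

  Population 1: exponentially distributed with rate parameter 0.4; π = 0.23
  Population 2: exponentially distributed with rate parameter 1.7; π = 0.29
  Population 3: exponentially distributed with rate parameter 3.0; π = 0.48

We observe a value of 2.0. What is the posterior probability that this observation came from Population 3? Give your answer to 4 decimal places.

Apply Bayes' rule: the posterior for each component is proportional to its prior times its likelihood at x.
Exponential densities:
  p_1 = 0.4·e^(−0.4·2.0) = 0.4·e^(−0.8000) = 0.179732
  p_2 = 1.7·e^(−1.7·2.0) = 1.7·e^(−3.4000) = 0.0567346
  p_3 = 3.0·e^(−3.0·2.0) = 3.0·e^(−6.0000) = 0.00743626
Multiply by the mixture weights:
  π_1·p_1 = 0.23 × 0.179732 = 0.0413383
  π_2·p_2 = 0.29 × 0.0567346 = 0.016453
  π_3·p_3 = 0.48 × 0.00743626 = 0.0035694
Marginal: 0.0413383 + 0.016453 + 0.0035694 = 0.0613607
P(Population 3 | the observation) = 0.0035694 / 0.0613607 ≈ 0.0582

0.0582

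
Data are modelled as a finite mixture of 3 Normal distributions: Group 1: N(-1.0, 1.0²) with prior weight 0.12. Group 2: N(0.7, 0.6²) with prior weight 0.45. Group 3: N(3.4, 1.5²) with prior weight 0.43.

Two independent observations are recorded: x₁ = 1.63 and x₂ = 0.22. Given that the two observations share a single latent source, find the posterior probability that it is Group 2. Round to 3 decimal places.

0.958

The responsibility of component k is w_k f_k(x) divided by Σ_j w_j f_j(x).
Since both observations come from the same component, the likelihood for component k is f_k(x₁)·f_k(x₂).
  L_1 = [(1/(1.0·√(2π)))·exp(−(1.63−-1.0)²/(2·1.0²)) = 0.398942·exp(-3.45845) = 0.0125581] × [0.189543] = 0.0023803
  L_2 = [(1/(0.6·√(2π)))·exp(−(1.63−0.7)²/(2·0.6²)) = 0.664904·exp(-1.20125) = 0.200015] × [0.482819] = 0.0965711
  L_3 = [(1/(1.5·√(2π)))·exp(−(1.63−3.4)²/(2·1.5²)) = 0.265962·exp(-0.69620) = 0.132575] × [0.0281107] = 0.00372679
Weight by the priors:
  w_1·L_1 = 0.12 × 0.0023803 = 0.000285636
  w_2·L_2 = 0.45 × 0.0965711 = 0.043457
  w_3·L_3 = 0.43 × 0.00372679 = 0.00160252
Sum: 0.000285636 + 0.043457 + 0.00160252 = 0.0453451
So the posterior for Group 2 is 0.043457 / 0.0453451 ≈ 0.958.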